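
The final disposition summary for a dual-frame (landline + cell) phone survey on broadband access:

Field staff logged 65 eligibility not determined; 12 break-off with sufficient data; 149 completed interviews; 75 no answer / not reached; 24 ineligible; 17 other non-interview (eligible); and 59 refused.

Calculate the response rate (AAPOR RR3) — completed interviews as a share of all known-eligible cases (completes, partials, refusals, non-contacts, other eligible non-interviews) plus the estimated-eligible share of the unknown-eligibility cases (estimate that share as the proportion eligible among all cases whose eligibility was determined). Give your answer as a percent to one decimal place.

Num → 149
Known eligible → 149 + 12 + 59 + 75 + 17 = 312
e = 312 / (312 + 24) = 312 / 336 = 0.9286
Estimated eligible among unknowns → 0.9286 × 65 = 60.36
Base → 312 + 60.36 = 372.36
RR3 = 149 / 372.36 = 0.4002

40.0%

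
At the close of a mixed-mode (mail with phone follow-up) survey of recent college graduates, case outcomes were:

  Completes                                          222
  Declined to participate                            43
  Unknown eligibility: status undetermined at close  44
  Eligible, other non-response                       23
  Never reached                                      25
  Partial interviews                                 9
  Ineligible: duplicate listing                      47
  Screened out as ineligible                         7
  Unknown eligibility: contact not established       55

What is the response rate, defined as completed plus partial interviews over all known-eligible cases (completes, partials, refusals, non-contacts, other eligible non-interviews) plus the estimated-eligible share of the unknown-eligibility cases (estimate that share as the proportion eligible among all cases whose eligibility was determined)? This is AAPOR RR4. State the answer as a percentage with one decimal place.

Unknown if eligible = 55 + 44 = 99
Ineligible = 7 + 47 = 54
Num = 222 + 9 = 231
Determined eligible = 222 + 9 + 43 + 25 + 23 = 322
e = 322 / (322 + 54) = 322 / 376 = 0.8564
Estimated eligible among unknowns = 0.8564 × 99 = 84.78
Base = 322 + 84.78 = 406.78
RR4 = 231 / 406.78 = 0.5679

56.8%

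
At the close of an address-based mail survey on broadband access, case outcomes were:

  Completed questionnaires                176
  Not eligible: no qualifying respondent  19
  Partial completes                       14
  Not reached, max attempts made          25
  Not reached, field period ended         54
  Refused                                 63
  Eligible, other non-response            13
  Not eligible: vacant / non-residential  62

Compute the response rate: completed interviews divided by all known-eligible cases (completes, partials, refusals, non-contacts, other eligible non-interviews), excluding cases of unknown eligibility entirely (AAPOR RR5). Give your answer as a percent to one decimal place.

51.0%

No contact after all attempts = 54 + 25 = 79
Screened out, ineligible = 19 + 62 = 81
Top: 176
Denom: 176 + 14 + 63 + 79 + 13 = 345
RR5 = 176 / 345 = 0.5101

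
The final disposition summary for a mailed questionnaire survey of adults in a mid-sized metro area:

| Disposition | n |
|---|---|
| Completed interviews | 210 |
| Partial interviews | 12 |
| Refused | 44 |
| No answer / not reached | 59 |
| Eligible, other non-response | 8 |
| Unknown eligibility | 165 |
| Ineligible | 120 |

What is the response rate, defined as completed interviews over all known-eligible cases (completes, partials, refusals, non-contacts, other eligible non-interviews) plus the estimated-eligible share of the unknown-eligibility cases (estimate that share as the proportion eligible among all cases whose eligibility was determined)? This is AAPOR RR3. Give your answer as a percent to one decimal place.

Num → 210
Determined eligible → 210 + 12 + 44 + 59 + 8 = 333
e = 333 / (333 + 120) = 333 / 453 = 0.7351
e × U → 0.7351 × 165 = 121.29
Denominator → 333 + 121.29 = 454.29
RR3 = 210 / 454.29 = 0.4623

46.2%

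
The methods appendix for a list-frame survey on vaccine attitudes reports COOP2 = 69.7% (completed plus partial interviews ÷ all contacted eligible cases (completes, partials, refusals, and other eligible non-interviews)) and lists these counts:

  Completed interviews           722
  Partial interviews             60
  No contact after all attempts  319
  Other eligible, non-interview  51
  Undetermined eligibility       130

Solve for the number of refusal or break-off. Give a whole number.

289

Num = 722 + 60 = 782
COOP2 = 782 / D = 0.697
D = 782 / 0.697 = 1122.0
Other denominator terms total 833
refusal or break-off = 1122.0 − 833 ≈ 289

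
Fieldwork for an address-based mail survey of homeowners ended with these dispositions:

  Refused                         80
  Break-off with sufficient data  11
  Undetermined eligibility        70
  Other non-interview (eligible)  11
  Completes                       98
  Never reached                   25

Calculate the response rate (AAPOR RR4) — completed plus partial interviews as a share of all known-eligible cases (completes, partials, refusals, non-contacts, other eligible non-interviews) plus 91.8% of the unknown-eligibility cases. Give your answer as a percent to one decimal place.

Numerator = 98 + 11 = 109
Determined eligible = 98 + 11 + 80 + 25 + 11 = 225
Estimated eligible among unknowns = 0.9180 × 70 = 64.26
Denom = 225 + 64.26 = 289.26
RR4 = 109 / 289.26 = 0.3768

37.7%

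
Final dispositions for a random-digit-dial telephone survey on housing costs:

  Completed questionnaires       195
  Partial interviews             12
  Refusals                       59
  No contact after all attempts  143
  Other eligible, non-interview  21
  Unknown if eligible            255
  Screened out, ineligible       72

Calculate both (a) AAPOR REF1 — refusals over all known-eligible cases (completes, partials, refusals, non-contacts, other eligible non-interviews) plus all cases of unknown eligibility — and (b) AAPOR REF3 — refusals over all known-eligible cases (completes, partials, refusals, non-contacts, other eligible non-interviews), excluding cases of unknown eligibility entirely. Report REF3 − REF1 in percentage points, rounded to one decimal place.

5.1

Num = 59
Denominator = 195 + 12 + 59 + 143 + 21 + 255 = 685
REF1 = 59 / 685 = 0.0861
Denominator = 195 + 12 + 59 + 143 + 21 = 430
REF3 = 59 / 430 = 0.1372
Difference = 13.72 − 8.61 = 5.11 percentage points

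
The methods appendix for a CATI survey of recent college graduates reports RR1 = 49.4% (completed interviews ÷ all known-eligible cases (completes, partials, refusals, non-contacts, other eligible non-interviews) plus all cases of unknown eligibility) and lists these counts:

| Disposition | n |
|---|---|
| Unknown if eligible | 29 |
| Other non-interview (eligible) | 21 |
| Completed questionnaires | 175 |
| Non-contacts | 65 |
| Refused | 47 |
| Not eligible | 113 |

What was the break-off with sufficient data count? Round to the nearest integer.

RR1 = 175 / D = 0.494
D = 175 / 0.494 = 354.3
Remaining denominator categories sum to 337
break-off with sufficient data = 354.3 − 337 ≈ 17

17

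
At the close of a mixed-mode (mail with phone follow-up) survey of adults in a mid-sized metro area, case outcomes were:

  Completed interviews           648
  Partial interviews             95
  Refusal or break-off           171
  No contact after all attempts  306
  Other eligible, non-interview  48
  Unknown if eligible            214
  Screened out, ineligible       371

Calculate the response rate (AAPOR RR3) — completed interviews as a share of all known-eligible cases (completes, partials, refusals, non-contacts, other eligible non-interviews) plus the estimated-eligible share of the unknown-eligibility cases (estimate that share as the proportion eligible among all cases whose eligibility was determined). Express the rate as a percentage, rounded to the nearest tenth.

Num: 648
Known eligible: 648 + 95 + 171 + 306 + 48 = 1268
e = 1268 / (1268 + 371) = 1268 / 1639 = 0.7736
e × U: 0.7736 × 214 = 165.55
Denominator: 1268 + 165.55 = 1433.55
RR3 = 648 / 1433.55 = 0.4520

45.2%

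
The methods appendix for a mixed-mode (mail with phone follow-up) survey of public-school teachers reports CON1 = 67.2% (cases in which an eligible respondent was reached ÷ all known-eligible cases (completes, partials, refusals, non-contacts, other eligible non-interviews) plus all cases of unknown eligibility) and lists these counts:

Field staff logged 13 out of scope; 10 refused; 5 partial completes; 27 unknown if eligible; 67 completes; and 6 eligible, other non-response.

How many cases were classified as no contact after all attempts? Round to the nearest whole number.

16

Numerator: 67 + 5 + 10 + 6 = 88
CON1 = 88 / D = 0.672
D = 88 / 0.672 = 131.0
Rest of base = 115
no contact after all attempts = 131.0 − 115 ≈ 16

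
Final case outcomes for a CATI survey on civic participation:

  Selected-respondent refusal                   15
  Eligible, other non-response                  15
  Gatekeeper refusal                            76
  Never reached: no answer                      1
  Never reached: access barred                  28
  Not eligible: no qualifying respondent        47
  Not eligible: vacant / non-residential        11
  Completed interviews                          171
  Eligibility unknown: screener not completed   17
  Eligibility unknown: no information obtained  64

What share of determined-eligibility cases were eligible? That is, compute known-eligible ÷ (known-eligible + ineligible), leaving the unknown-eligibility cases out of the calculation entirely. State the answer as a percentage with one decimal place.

84.1%

Declined to participate = 76 + 15 = 91
Never reached = 1 + 28 = 29
Eligibility not determined = 17 + 64 = 81
Not eligible = 47 + 11 = 58
Known eligible: 171 + 91 + 29 + 15 = 306
e = 306 / (306 + 58) = 306 / 364 = 0.8407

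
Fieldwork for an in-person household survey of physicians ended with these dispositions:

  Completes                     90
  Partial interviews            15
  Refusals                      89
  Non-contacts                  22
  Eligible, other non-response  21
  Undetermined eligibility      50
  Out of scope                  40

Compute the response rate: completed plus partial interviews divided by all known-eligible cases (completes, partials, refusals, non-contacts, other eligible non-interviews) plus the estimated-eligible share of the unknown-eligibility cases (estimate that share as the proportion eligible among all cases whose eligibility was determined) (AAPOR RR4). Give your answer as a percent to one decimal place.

37.5%

Top: 90 + 15 = 105
Determined eligible: 90 + 15 + 89 + 22 + 21 = 237
e = 237 / (237 + 40) = 237 / 277 = 0.8556
Eligible share of unknowns: 0.8556 × 50 = 42.78
Base: 237 + 42.78 = 279.78
RR4 = 105 / 279.78 = 0.3753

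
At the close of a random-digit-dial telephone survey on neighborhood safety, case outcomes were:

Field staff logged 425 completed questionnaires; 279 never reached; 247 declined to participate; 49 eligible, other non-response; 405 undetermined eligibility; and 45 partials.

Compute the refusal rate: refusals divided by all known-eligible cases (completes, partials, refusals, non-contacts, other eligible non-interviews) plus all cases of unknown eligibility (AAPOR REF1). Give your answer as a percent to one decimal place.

Top: 247
Denominator: 425 + 45 + 247 + 279 + 49 + 405 = 1450
REF1 = 247 / 1450 = 0.1703

17.0%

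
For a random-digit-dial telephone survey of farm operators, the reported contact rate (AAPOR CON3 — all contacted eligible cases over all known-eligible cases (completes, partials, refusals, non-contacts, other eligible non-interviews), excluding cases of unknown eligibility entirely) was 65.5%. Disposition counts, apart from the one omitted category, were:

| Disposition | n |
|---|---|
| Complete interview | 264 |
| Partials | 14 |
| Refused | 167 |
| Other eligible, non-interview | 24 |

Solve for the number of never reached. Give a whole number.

Top: 264 + 14 + 167 + 24 = 469
CON3 = 469 / D = 0.655
D = 469 / 0.655 = 716.0
Rest of base = 469
never reached = 716.0 − 469 ≈ 247

247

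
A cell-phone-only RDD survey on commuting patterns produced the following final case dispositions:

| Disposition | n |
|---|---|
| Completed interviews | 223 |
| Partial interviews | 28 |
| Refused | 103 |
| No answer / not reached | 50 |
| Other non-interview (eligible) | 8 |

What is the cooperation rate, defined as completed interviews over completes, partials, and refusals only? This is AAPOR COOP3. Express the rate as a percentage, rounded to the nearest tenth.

63.0%

Numerator → 223
Base → 223 + 28 + 103 = 354
COOP3 = 223 / 354 = 0.6299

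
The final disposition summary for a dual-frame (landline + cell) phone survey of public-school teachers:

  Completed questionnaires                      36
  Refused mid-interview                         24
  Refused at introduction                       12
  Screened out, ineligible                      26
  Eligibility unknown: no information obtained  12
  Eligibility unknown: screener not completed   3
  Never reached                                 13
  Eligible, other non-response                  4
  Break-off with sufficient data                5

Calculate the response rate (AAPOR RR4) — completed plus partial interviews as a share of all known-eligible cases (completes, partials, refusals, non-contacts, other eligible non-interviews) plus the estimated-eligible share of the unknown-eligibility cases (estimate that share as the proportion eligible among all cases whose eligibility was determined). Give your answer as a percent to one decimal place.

Refused = 12 + 24 = 36
Unknown if eligible = 3 + 12 = 15
Top: 36 + 5 = 41
Known eligible: 36 + 5 + 36 + 13 + 4 = 94
e = 94 / (94 + 26) = 94 / 120 = 0.7833
Estimated eligible among unknowns: 0.7833 × 15 = 11.75
Base: 94 + 11.75 = 105.75
RR4 = 41 / 105.75 = 0.3877

38.8%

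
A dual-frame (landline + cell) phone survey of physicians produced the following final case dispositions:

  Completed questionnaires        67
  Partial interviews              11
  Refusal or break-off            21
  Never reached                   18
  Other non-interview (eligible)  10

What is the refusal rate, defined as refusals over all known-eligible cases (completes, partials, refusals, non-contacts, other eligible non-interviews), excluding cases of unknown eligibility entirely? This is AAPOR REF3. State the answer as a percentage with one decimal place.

16.5%

Num = 21
Denominator = 67 + 11 + 21 + 18 + 10 = 127
REF3 = 21 / 127 = 0.1654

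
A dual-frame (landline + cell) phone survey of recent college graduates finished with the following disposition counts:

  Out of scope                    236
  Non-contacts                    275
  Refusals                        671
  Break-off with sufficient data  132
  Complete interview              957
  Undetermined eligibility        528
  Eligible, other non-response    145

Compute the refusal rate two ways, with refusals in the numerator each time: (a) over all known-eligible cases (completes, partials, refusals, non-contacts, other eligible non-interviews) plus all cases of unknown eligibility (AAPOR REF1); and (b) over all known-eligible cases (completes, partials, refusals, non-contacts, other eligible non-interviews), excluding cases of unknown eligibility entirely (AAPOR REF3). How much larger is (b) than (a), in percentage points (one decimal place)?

6.0

Top = 671
Denom = 957 + 132 + 671 + 275 + 145 + 528 = 2708
REF1 = 671 / 2708 = 0.2478
Denom = 957 + 132 + 671 + 275 + 145 = 2180
REF3 = 671 / 2180 = 0.3078
Difference = 30.78 − 24.78 = 6.00 percentage points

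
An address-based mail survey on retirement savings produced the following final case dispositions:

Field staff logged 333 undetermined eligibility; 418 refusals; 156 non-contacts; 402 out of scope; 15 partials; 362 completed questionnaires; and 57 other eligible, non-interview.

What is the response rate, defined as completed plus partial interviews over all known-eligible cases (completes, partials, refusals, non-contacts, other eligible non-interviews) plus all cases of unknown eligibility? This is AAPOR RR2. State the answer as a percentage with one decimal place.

28.1%

Num: 362 + 15 = 377
Denominator: 362 + 15 + 418 + 156 + 57 + 333 = 1341
RR2 = 377 / 1341 = 0.2811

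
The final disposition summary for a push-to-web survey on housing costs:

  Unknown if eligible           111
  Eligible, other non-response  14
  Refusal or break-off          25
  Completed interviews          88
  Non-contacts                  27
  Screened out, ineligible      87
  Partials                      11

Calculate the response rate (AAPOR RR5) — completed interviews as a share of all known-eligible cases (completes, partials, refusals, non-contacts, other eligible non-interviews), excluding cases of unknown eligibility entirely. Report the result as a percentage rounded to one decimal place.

53.3%

Numerator → 88
Base → 88 + 11 + 25 + 27 + 14 = 165
RR5 = 88 / 165 = 0.5333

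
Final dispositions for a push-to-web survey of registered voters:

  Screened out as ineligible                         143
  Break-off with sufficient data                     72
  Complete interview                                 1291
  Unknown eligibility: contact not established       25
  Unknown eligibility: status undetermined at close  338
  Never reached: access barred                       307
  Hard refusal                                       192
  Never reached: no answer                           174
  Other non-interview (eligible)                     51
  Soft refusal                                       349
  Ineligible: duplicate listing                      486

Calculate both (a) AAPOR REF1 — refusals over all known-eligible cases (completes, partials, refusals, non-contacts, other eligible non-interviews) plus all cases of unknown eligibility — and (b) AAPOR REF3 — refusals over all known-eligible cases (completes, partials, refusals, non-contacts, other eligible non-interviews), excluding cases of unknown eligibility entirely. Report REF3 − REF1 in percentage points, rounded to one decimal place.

Refusals = 192 + 349 = 541
Never reached = 174 + 307 = 481
Eligibility not determined = 25 + 338 = 363
Not eligible = 143 + 486 = 629
Top: 541
Denom: 1291 + 72 + 541 + 481 + 51 + 363 = 2799
REF1 = 541 / 2799 = 0.1933
Denom: 1291 + 72 + 541 + 481 + 51 = 2436
REF3 = 541 / 2436 = 0.2221
Difference = 22.21 − 19.33 = 2.88 percentage points

2.9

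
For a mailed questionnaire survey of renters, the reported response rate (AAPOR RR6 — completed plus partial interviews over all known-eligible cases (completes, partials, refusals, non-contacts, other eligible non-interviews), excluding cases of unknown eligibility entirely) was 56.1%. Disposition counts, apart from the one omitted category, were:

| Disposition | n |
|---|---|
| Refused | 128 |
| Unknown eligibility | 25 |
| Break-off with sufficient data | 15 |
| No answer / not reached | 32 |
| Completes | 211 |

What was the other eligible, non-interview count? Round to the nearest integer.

Numerator → 211 + 15 = 226
RR6 = 226 / D = 0.561
D = 226 / 0.561 = 402.9
Rest of base = 386
other eligible, non-interview = 402.9 − 386 ≈ 17

17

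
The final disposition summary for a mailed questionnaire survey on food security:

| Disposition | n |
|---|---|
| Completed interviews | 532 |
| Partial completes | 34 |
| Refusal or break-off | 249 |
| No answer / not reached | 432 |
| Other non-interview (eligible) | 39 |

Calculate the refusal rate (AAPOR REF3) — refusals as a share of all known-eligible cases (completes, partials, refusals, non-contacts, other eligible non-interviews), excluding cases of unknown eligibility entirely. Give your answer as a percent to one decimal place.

Num → 249
Denom → 532 + 34 + 249 + 432 + 39 = 1286
REF3 = 249 / 1286 = 0.1936

19.4%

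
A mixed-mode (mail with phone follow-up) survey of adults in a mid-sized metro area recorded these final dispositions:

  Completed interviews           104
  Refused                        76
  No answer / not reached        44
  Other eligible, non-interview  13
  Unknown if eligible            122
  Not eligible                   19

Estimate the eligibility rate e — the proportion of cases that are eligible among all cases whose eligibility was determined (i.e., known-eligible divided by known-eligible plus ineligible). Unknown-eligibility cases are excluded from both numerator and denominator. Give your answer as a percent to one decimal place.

92.6%

Known eligible = 104 + 76 + 44 + 13 = 237
e = 237 / (237 + 19) = 237 / 256 = 0.9258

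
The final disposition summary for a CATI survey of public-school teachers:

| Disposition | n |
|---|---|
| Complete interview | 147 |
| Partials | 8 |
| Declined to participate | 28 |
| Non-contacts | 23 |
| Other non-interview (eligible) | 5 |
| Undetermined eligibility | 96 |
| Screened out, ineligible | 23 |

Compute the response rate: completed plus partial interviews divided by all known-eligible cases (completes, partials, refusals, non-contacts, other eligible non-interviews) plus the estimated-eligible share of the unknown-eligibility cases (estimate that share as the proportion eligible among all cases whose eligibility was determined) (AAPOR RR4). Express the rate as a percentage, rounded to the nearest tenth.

52.1%

Num = 147 + 8 = 155
Eligible (known) = 147 + 8 + 28 + 23 + 5 = 211
e = 211 / (211 + 23) = 211 / 234 = 0.9017
e × U = 0.9017 × 96 = 86.56
Denom = 211 + 86.56 = 297.56
RR4 = 155 / 297.56 = 0.5209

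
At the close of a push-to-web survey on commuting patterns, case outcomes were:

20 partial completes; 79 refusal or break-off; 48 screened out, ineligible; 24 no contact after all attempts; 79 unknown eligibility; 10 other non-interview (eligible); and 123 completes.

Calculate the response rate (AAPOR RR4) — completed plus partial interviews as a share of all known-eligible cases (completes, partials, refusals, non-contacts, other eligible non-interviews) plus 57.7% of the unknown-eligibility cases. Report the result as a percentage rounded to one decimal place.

Num = 123 + 20 = 143
Eligible (known) = 123 + 20 + 79 + 24 + 10 = 256
Estimated eligible among unknowns = 0.5770 × 79 = 45.58
Denominator = 256 + 45.58 = 301.58
RR4 = 143 / 301.58 = 0.4742

47.4%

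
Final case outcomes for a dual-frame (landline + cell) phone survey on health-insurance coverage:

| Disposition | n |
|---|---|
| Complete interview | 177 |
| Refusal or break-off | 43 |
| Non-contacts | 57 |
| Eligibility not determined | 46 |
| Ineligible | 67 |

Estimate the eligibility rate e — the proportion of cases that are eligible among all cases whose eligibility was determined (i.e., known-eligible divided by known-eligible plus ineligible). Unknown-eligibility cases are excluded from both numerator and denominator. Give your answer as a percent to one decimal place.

80.5%

Known eligible: 177 + 43 + 57 = 277
e = 277 / (277 + 67) = 277 / 344 = 0.8052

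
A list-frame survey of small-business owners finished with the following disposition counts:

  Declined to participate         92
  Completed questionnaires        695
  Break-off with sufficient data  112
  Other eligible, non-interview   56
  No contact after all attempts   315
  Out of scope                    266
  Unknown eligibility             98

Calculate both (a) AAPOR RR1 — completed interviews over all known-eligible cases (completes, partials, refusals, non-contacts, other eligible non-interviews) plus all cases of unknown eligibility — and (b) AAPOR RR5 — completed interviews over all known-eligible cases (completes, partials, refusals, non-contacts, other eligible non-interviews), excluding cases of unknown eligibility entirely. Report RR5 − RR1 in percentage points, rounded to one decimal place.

3.9

Top: 695
Base: 695 + 112 + 92 + 315 + 56 + 98 = 1368
RR1 = 695 / 1368 = 0.5080
Base: 695 + 112 + 92 + 315 + 56 = 1270
RR5 = 695 / 1270 = 0.5472
Difference = 54.72 − 50.80 = 3.92 percentage points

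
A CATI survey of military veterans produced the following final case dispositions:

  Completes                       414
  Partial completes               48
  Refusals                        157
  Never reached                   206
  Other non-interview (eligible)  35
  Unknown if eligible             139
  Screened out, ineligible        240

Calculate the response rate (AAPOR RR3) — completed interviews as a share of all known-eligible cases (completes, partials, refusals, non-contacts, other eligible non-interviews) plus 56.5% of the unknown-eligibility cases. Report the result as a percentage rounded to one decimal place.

Top = 414
Determined eligible = 414 + 48 + 157 + 206 + 35 = 860
Estimated eligible among unknowns = 0.5650 × 139 = 78.53
Denominator = 860 + 78.53 = 938.53
RR3 = 414 / 938.53 = 0.4411

44.1%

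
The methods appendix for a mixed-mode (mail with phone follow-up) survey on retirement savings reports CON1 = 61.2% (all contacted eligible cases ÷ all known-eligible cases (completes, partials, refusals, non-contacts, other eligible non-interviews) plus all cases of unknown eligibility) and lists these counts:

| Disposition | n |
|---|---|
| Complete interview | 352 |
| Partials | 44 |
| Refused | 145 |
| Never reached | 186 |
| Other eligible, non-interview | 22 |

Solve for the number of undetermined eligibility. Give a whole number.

Numerator → 352 + 44 + 145 + 22 = 563
CON1 = 563 / D = 0.612
D = 563 / 0.612 = 919.9
Rest of base = 749
undetermined eligibility = 919.9 − 749 ≈ 171

171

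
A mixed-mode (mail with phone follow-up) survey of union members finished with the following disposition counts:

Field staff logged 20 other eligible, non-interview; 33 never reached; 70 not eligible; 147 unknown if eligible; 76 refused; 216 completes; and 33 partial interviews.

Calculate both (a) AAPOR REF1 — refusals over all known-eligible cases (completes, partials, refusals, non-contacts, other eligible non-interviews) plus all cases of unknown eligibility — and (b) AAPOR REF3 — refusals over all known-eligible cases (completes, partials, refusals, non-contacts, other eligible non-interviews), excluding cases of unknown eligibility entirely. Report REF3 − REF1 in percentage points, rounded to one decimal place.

5.6

Top: 76
Denominator: 216 + 33 + 76 + 33 + 20 + 147 = 525
REF1 = 76 / 525 = 0.1448
Denominator: 216 + 33 + 76 + 33 + 20 = 378
REF3 = 76 / 378 = 0.2011
Difference = 20.11 − 14.48 = 5.63 percentage points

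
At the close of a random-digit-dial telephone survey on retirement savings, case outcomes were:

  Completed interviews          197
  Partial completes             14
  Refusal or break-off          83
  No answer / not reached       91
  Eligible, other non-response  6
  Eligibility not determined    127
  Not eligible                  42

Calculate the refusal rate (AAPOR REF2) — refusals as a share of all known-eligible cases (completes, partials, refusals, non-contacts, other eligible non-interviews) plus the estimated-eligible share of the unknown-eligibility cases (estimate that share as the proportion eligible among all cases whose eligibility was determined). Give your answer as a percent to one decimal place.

Top = 83
Known eligible = 197 + 14 + 83 + 91 + 6 = 391
e = 391 / (391 + 42) = 391 / 433 = 0.9030
Estimated eligible among unknowns = 0.9030 × 127 = 114.68
Denom = 391 + 114.68 = 505.68
REF2 = 83 / 505.68 = 0.1641

16.4%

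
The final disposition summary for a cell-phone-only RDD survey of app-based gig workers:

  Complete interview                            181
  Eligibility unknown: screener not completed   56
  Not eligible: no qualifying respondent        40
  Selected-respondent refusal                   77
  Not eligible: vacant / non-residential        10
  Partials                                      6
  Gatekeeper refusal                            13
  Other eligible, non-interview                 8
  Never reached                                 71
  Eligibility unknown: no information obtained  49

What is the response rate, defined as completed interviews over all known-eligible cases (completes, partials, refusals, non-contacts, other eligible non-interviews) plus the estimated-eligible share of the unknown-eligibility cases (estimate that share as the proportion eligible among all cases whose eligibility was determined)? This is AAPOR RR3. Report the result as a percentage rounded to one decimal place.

Refused = 13 + 77 = 90
Unknown if eligible = 56 + 49 = 105
Screened out, ineligible = 40 + 10 = 50
Num: 181
Determined eligible: 181 + 6 + 90 + 71 + 8 = 356
e = 356 / (356 + 50) = 356 / 406 = 0.8768
e × U: 0.8768 × 105 = 92.06
Denom: 356 + 92.06 = 448.06
RR3 = 181 / 448.06 = 0.4040

40.4%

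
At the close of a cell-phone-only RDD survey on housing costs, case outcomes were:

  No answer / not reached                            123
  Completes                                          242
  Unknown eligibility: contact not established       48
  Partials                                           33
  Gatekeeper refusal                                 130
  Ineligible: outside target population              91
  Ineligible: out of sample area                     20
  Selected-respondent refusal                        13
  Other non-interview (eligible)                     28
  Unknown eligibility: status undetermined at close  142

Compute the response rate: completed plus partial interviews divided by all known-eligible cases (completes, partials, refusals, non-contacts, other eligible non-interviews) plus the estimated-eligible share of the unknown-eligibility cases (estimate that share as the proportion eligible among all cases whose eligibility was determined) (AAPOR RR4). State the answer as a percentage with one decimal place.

37.8%

Refused = 130 + 13 = 143
Undetermined eligibility = 48 + 142 = 190
Screened out, ineligible = 91 + 20 = 111
Num: 242 + 33 = 275
Determined eligible: 242 + 33 + 143 + 123 + 28 = 569
e = 569 / (569 + 111) = 569 / 680 = 0.8368
Eligible share of unknowns: 0.8368 × 190 = 158.99
Base: 569 + 158.99 = 727.99
RR4 = 275 / 727.99 = 0.3778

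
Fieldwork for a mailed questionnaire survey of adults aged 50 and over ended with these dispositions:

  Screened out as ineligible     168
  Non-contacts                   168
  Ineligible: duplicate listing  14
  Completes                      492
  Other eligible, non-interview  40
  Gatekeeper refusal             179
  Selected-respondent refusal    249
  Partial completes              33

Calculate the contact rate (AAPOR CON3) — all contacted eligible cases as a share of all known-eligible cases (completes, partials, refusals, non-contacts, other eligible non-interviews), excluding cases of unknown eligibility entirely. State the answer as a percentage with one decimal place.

Refusal or break-off = 179 + 249 = 428
Ineligible = 168 + 14 = 182
Numerator: 492 + 33 + 428 + 40 = 993
Denom: 492 + 33 + 428 + 168 + 40 = 1161
CON3 = 993 / 1161 = 0.8553

85.5%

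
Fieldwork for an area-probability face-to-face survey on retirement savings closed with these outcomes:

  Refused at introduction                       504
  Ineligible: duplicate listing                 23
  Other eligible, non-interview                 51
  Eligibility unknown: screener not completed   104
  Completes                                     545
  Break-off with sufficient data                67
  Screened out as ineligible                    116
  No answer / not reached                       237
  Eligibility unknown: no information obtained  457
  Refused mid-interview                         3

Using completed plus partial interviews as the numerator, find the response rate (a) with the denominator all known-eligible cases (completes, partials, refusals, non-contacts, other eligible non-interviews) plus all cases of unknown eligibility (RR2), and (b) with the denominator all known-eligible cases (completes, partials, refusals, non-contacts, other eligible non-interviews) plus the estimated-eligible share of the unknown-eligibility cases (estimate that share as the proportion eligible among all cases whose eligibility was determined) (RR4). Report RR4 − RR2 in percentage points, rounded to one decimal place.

0.8

Refusal or break-off = 504 + 3 = 507
Eligibility not determined = 104 + 457 = 561
Out of scope = 116 + 23 = 139
Num → 545 + 67 = 612
Denominator → 545 + 67 + 507 + 237 + 51 + 561 = 1968
RR2 = 612 / 1968 = 0.3110
Known eligible → 545 + 67 + 507 + 237 + 51 = 1407
e = 1407 / (1407 + 139) = 1407 / 1546 = 0.9101
Estimated eligible among unknowns → 0.9101 × 561 = 510.57
Denominator → 1407 + 510.57 = 1917.57
RR4 = 612 / 1917.57 = 0.3192
Difference = 31.92 − 31.10 = 0.82 percentage points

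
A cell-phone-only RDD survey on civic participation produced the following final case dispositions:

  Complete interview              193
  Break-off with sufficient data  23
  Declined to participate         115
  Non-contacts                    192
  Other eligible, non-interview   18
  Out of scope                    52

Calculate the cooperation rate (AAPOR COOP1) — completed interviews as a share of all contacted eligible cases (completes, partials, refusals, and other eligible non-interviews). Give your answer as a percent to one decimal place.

55.3%

Top → 193
Denominator → 193 + 23 + 115 + 18 = 349
COOP1 = 193 / 349 = 0.5530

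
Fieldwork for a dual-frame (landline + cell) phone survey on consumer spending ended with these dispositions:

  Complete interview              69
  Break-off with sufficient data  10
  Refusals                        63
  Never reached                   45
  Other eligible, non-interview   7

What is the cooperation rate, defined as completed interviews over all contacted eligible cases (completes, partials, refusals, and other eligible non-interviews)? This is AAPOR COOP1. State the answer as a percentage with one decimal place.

Num = 69
Base = 69 + 10 + 63 + 7 = 149
COOP1 = 69 / 149 = 0.4631

46.3%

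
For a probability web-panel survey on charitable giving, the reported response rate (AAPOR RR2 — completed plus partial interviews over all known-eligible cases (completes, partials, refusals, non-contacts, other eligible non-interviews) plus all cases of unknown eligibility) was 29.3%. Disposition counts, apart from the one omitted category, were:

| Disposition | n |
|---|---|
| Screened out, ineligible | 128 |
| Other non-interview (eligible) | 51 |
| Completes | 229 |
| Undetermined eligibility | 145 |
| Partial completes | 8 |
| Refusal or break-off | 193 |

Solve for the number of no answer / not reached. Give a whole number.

Top = 229 + 8 = 237
RR2 = 237 / D = 0.293
D = 237 / 0.293 = 808.9
Other denominator terms total 626
no answer / not reached = 808.9 − 626 ≈ 183

183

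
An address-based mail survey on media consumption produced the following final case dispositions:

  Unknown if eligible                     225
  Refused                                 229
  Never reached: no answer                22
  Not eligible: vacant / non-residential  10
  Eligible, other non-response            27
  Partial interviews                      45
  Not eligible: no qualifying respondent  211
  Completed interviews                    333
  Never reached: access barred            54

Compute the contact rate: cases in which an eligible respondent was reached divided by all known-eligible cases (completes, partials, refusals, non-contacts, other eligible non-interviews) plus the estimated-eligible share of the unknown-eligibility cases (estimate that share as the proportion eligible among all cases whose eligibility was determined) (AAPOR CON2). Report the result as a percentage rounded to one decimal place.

Non-contacts = 22 + 54 = 76
Screened out, ineligible = 211 + 10 = 221
Num = 333 + 45 + 229 + 27 = 634
Determined eligible = 333 + 45 + 229 + 76 + 27 = 710
e = 710 / (710 + 221) = 710 / 931 = 0.7626
e × U = 0.7626 × 225 = 171.58
Base = 710 + 171.58 = 881.58
CON2 = 634 / 881.58 = 0.7192

71.9%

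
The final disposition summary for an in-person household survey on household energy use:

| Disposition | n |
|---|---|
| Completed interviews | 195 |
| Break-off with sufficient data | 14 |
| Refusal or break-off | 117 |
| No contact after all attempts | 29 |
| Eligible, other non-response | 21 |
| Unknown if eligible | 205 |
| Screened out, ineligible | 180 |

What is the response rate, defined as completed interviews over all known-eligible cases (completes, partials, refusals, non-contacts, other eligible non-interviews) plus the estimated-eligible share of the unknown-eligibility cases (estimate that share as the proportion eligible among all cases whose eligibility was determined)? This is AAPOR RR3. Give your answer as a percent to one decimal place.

Num: 195
Determined eligible: 195 + 14 + 117 + 29 + 21 = 376
e = 376 / (376 + 180) = 376 / 556 = 0.6763
e × U: 0.6763 × 205 = 138.64
Base: 376 + 138.64 = 514.64
RR3 = 195 / 514.64 = 0.3789

37.9%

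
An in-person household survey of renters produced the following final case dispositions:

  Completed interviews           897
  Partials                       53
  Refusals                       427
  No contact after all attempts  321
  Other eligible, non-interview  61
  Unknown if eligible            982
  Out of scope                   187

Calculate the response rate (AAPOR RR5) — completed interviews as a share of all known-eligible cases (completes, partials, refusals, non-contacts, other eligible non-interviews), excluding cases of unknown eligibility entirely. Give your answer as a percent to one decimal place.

51.0%

Num = 897
Denom = 897 + 53 + 427 + 321 + 61 = 1759
RR5 = 897 / 1759 = 0.5099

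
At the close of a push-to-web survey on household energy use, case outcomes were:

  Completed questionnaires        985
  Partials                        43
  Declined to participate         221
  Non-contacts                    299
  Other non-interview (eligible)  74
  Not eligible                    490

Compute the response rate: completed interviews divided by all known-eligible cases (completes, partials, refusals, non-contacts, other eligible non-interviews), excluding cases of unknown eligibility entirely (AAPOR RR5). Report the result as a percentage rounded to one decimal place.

Num = 985
Base = 985 + 43 + 221 + 299 + 74 = 1622
RR5 = 985 / 1622 = 0.6073

60.7%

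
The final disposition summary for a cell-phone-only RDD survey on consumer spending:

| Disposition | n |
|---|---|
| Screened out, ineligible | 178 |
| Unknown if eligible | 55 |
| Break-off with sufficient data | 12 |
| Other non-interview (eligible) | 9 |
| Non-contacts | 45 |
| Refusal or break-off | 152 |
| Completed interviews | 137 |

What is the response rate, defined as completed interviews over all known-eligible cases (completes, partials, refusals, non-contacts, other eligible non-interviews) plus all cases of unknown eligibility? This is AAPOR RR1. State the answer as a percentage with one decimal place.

33.4%

Numerator = 137
Base = 137 + 12 + 152 + 45 + 9 + 55 = 410
RR1 = 137 / 410 = 0.3341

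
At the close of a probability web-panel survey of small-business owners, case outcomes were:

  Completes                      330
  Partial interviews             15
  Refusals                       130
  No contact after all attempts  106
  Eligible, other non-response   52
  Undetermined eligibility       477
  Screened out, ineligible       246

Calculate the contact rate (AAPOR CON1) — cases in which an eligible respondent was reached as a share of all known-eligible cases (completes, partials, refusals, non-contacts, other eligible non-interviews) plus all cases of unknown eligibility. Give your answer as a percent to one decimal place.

Top → 330 + 15 + 130 + 52 = 527
Denominator → 330 + 15 + 130 + 106 + 52 + 477 = 1110
CON1 = 527 / 1110 = 0.4748

47.5%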